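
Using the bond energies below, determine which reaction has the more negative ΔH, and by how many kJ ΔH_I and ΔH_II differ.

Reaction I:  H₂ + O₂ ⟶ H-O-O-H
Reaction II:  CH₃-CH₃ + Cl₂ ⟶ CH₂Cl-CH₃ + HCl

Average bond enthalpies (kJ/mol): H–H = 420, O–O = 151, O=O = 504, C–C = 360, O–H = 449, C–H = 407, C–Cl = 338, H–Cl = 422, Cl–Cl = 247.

Reaction I:
  Bonds broken (reactants):
    H–H: 1 × 420 = 420
    O=O: 1 × 504 = 504
    Σ(broken) = 924 kJ
  Bonds formed (products):
    O–H: 2 × 449 = 898
    O–O: 1 × 151 = 151
    Σ(formed) = 1049 kJ
  ΔH_I = 924 − 1049 = −125 kJ
Reaction II:
  Bonds broken (reactants):
    C–C: 1 × 360 = 360
    C–H: 6 × 407 = 2442
    Cl–Cl: 1 × 247 = 247
    Σ(broken) = 3049 kJ
  Bonds formed (products):
    C–C: 1 × 360 = 360
    C–Cl: 1 × 338 = 338
    C–H: 5 × 407 = 2035
    H–Cl: 1 × 422 = 422
    Σ(formed) = 3155 kJ
  ΔH_II = 3049 − 3155 = −106 kJ
ΔH_I − ΔH_II = −19 kJ, so reaction I has the more negative ΔH; |ΔH_I − ΔH_II| = 19 kJ.

Reaction I, by 19 kJ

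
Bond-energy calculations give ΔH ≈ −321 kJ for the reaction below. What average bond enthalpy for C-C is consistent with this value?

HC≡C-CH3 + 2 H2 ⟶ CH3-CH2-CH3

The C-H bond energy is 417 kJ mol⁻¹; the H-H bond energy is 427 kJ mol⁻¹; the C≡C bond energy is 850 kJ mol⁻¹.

Let D be the C-C bond energy.
Σ(broken) = 1×850 + 1×D + 4×417 + 2×427 = 3372 + D
Σ(formed) = 2×D + 8×417 = 3336 + 2D
ΔH = Σ(broken) − Σ(formed) = (3372 + D) − (3336 + 2D) = +36 − D
Setting this equal to −321 kJ gives D = 357 kJ/mol.

D(C-C) ≈ 357 kJ/mol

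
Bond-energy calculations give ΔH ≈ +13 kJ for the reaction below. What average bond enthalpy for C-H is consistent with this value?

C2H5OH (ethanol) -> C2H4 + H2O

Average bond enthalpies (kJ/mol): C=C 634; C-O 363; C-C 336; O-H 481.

Let D be the C-H bond energy.
Σ(broken) = 1×336 + 5×D + 1×363 + 1×481 = 1180 + 5D
Σ(formed) = 4×D + 1×634 + 2×481 = 1596 + 4D
ΔH = Σ(broken) − Σ(formed) = (1180 + 5D) − (1596 + 4D) = −416 + D
Setting this equal to +13 kJ gives D = 429 kJ/mol.

D(C-H) ≈ 429 kJ/mol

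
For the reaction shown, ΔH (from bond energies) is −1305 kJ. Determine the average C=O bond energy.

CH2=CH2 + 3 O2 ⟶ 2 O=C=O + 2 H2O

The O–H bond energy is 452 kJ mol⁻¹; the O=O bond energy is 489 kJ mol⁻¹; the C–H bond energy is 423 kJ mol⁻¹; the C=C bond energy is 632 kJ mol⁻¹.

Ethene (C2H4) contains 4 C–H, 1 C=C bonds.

D(C=O) ≈ 822 kJ/mol

Let D be the C=O bond energy.
Σ(broken) = 4×423 + 1×632 + 3×489 = 3791
Σ(formed) = 4×D + 4×452 = 1808 + 4D
ΔH = Σ(broken) − Σ(formed) = (3791) − (1808 + 4D) = +1983 − 4D
Setting this equal to −1305 kJ gives 4D = 3288, so D = 822 kJ/mol.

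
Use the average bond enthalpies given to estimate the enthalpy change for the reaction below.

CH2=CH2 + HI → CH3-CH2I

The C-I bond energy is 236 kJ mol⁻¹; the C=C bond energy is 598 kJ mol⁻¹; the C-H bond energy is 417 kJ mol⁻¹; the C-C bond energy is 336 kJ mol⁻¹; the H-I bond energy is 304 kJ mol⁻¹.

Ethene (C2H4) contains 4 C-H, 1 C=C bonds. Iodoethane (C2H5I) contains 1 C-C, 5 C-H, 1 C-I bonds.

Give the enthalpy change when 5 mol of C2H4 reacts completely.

ΔH = −435 kJ

Bonds broken (reactants):
  C-H: 4 × 417 = 1668
  C=C: 1 × 598 = 598
  H-I: 1 × 304 = 304
  Σ(broken) = 2570 kJ
Bonds formed (products):
  C-C: 1 × 336 = 336
  C-H: 5 × 417 = 2085
  C-I: 1 × 236 = 236
  Σ(formed) = 2657 kJ
ΔH = Σ(broken) − Σ(formed) = 2570 − 2657 = −87 kJ
For 5× the reaction as written: 5 × (−87) = −435 kJ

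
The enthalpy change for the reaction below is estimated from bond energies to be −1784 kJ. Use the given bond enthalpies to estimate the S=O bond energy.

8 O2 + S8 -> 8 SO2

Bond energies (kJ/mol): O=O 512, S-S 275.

D(S=O) ≈ 505 kJ/mol

Let D be the S=O bond energy.
Σ(broken) = 8×512 + 8×275 = 6296
Σ(formed) = 16×D = 16D
ΔH = Σ(broken) − Σ(formed) = (6296) − (16D) = +6296 − 16D
Setting this equal to −1784 kJ gives 16D = 8080, so D = 505 kJ/mol.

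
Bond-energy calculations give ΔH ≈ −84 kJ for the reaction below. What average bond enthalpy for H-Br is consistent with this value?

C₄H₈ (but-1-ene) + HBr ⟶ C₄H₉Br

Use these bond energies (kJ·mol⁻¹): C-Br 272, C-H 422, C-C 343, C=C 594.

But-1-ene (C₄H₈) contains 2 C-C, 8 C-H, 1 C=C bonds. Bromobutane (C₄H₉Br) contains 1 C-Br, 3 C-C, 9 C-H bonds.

Let D be the H-Br bond energy.
Σ(broken) = 2×343 + 8×422 + 1×594 + 1×D = 4656 + D
Σ(formed) = 1×272 + 3×343 + 9×422 = 5099
ΔH = Σ(broken) − Σ(formed) = (4656 + D) − (5099) = −443 + D
Setting this equal to −84 kJ gives D = 359 kJ/mol.

D(H-Br) ≈ 359 kJ/mol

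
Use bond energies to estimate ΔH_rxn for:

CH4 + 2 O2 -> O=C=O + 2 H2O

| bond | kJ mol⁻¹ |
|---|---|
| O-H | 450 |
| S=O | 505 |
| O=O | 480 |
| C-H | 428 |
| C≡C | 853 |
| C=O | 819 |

Bonds broken (reactants):
  C-H: 4 × 428 = 1712
  O=O: 2 × 480 = 960
  Σ(broken) = 2672 kJ
Bonds formed (products):
  C=O: 2 × 819 = 1638
  O-H: 4 × 450 = 1800
  Σ(formed) = 3438 kJ
ΔH = Σ(broken) − Σ(formed) = 2672 − 3438 = −766 kJ

ΔH ≈ −766 kJ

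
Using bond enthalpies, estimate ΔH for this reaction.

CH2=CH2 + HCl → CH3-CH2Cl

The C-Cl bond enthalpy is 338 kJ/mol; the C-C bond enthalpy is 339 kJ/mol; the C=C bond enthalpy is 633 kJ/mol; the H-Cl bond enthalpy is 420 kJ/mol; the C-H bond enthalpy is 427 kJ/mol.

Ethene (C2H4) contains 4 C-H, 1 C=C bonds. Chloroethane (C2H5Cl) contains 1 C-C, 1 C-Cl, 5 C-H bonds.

Bonds broken (reactants):
  C-H: 4 × 427 = 1708
  C=C: 1 × 633 = 633
  H-Cl: 1 × 420 = 420
  Σ(broken) = 2761 kJ
Bonds formed (products):
  C-C: 1 × 339 = 339
  C-Cl: 1 × 338 = 338
  C-H: 5 × 427 = 2135
  Σ(formed) = 2812 kJ
ΔH = Σ(broken) − Σ(formed) = 2761 − 2812 = −51 kJ

ΔH ≈ −51 kJ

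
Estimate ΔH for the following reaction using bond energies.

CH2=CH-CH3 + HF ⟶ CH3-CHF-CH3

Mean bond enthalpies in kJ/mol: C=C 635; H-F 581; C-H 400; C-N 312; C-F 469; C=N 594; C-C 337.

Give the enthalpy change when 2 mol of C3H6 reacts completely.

Bonds broken (reactants):
  C-C: 1 × 337 = 337
  C-H: 6 × 400 = 2400
  C=C: 1 × 635 = 635
  H-F: 1 × 581 = 581
  Σ(broken) = 3953 kJ
Bonds formed (products):
  C-C: 2 × 337 = 674
  C-F: 1 × 469 = 469
  C-H: 7 × 400 = 2800
  Σ(formed) = 3943 kJ
ΔH = Σ(broken) − Σ(formed) = 3953 − 3943 = +10 kJ
For 2× the reaction as written: 2 × (+10) = +20 kJ

ΔH = +20 kJ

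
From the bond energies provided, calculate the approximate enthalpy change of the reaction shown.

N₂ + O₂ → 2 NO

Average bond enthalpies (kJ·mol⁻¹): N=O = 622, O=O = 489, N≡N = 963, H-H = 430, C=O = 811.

Bonds broken (reactants):
  N≡N: 1 × 963 = 963
  O=O: 1 × 489 = 489
  Σ(broken) = 1452 kJ
Bonds formed (products):
  N=O: 2 × 622 = 1244
  Σ(formed) = 1244 kJ
ΔH = Σ(broken) − Σ(formed) = 1452 − 1244 = +208 kJ

ΔH ≈ +208 kJ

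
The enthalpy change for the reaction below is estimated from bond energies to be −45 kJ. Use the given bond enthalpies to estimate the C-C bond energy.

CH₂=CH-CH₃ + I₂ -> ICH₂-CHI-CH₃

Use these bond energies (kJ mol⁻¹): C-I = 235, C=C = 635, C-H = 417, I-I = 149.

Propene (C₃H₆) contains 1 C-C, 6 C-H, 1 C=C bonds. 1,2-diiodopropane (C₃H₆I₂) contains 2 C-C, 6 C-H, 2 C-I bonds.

D(C-C) ≈ 359 kJ/mol

Let D be the C-C bond energy.
Σ(broken) = 1×D + 6×417 + 1×635 + 1×149 = 3286 + D
Σ(formed) = 2×D + 6×417 + 2×235 = 2972 + 2D
ΔH = Σ(broken) − Σ(formed) = (3286 + D) − (2972 + 2D) = +314 − D
Setting this equal to −45 kJ gives D = 359 kJ/mol.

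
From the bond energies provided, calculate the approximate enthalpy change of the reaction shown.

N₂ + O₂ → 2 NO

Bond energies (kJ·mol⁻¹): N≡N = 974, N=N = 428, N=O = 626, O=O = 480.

ΔH ≈ +202 kJ

Bonds broken (reactants):
  N≡N: 1 × 974 = 974
  O=O: 1 × 480 = 480
  Σ(broken) = 1454 kJ
Bonds formed (products):
  N=O: 2 × 626 = 1252
  Σ(formed) = 1252 kJ
ΔH = Σ(broken) − Σ(formed) = 1454 − 1252 = +202 kJ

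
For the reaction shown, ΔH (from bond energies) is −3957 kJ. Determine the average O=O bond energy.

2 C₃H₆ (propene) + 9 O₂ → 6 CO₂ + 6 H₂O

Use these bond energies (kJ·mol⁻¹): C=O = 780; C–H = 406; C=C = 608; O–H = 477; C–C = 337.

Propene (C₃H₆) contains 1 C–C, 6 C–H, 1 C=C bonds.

Let D be the O=O bond energy.
Σ(broken) = 2×337 + 12×406 + 2×608 + 9×D = 6762 + 9D
Σ(formed) = 12×780 + 12×477 = 15084
ΔH = Σ(broken) − Σ(formed) = (6762 + 9D) − (15084) = −8322 + 9D
Setting this equal to −3957 kJ gives 9D = 4365, so D = 485 kJ/mol.

D(O=O) ≈ 485 kJ/mol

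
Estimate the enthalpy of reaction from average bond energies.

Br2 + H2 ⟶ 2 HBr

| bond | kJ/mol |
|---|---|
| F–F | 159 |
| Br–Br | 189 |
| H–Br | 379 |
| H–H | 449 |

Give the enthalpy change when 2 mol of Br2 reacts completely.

Bonds broken (reactants):
  Br–Br: 1 × 189 = 189
  H–H: 1 × 449 = 449
  Σ(broken) = 638 kJ
Bonds formed (products):
  H–Br: 2 × 379 = 758
  Σ(formed) = 758 kJ
ΔH = Σ(broken) − Σ(formed) = 638 − 758 = −120 kJ
For 2× the reaction as written: 2 × (−120) = −240 kJ

ΔH = −240 kJ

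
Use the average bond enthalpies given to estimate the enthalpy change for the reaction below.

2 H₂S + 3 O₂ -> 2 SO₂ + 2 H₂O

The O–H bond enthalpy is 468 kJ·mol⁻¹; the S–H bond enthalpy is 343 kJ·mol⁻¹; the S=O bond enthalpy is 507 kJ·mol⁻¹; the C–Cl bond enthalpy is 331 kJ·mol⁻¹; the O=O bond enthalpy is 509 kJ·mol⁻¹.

Bonds broken (reactants):
  O=O: 3 × 509 = 1527
  S–H: 4 × 343 = 1372
  Σ(broken) = 2899 kJ
Bonds formed (products):
  O–H: 4 × 468 = 1872
  S=O: 4 × 507 = 2028
  Σ(formed) = 3900 kJ
ΔH = Σ(broken) − Σ(formed) = 2899 − 3900 = −1001 kJ

ΔH ≈ −1001 kJ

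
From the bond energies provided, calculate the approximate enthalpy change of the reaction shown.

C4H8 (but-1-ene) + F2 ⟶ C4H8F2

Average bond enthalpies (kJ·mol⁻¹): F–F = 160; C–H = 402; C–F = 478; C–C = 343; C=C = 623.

ΔH ≈ −516 kJ

Bonds broken (reactants):
  C–C: 2 × 343 = 686
  C–H: 8 × 402 = 3216
  C=C: 1 × 623 = 623
  F–F: 1 × 160 = 160
  Σ(broken) = 4685 kJ
Bonds formed (products):
  C–C: 3 × 343 = 1029
  C–F: 2 × 478 = 956
  C–H: 8 × 402 = 3216
  Σ(formed) = 5201 kJ
ΔH = Σ(broken) − Σ(formed) = 4685 − 5201 = −516 kJ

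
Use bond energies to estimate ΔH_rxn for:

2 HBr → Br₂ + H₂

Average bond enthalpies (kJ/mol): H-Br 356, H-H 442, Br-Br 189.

ΔH ≈ +81 kJ

Bonds broken (reactants):
  H-Br: 2 × 356 = 712
  Σ(broken) = 712 kJ
Bonds formed (products):
  Br-Br: 1 × 189 = 189
  H-H: 1 × 442 = 442
  Σ(formed) = 631 kJ
ΔH = Σ(broken) − Σ(formed) = 712 − 631 = +81 kJ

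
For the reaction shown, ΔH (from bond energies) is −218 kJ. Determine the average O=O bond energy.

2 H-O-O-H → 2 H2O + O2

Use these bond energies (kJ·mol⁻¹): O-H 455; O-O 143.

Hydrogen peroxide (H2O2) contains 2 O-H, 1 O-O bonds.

D(O=O) ≈ 504 kJ/mol

Let D be the O=O bond energy.
Σ(broken) = 4×455 + 2×143 = 2106
Σ(formed) = 4×455 + 1×D = 1820 + D
ΔH = Σ(broken) − Σ(formed) = (2106) − (1820 + D) = +286 − D
Setting this equal to −218 kJ gives D = 504 kJ/mol.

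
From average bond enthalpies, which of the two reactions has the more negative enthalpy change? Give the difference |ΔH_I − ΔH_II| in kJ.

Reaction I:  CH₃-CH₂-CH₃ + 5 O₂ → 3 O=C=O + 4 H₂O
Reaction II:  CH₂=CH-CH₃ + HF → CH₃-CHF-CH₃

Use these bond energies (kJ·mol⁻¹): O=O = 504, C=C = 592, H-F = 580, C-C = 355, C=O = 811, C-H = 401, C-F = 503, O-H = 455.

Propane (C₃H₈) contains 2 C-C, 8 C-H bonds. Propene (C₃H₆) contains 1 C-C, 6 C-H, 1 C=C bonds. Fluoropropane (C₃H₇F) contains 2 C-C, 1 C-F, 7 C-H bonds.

Reaction I, by 1981 kJ

Reaction I:
  Bonds broken (reactants):
    C-C: 2 × 355 = 710
    C-H: 8 × 401 = 3208
    O=O: 5 × 504 = 2520
    Σ(broken) = 6438 kJ
  Bonds formed (products):
    C=O: 6 × 811 = 4866
    O-H: 8 × 455 = 3640
    Σ(formed) = 8506 kJ
  ΔH_I = 6438 − 8506 = −2068 kJ
Reaction II:
  Bonds broken (reactants):
    C-C: 1 × 355 = 355
    C-H: 6 × 401 = 2406
    C=C: 1 × 592 = 592
    H-F: 1 × 580 = 580
    Σ(broken) = 3933 kJ
  Bonds formed (products):
    C-C: 2 × 355 = 710
    C-F: 1 × 503 = 503
    C-H: 7 × 401 = 2807
    Σ(formed) = 4020 kJ
  ΔH_II = 3933 − 4020 = −87 kJ
ΔH_I − ΔH_II = −1981 kJ, so reaction I has the more negative ΔH; |ΔH_I − ΔH_II| = 1981 kJ.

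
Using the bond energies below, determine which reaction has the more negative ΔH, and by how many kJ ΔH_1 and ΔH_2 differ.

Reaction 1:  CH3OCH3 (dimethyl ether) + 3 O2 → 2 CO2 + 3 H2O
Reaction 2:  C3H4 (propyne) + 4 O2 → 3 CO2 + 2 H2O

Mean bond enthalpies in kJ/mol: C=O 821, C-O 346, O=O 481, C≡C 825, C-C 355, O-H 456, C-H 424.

Reaction 2, by 609 kJ

Reaction 1:
  Bonds broken (reactants):
    C-H: 6 × 424 = 2544
    C-O: 2 × 346 = 692
    O=O: 3 × 481 = 1443
    Σ(broken) = 4679 kJ
  Bonds formed (products):
    C=O: 4 × 821 = 3284
    O-H: 6 × 456 = 2736
    Σ(formed) = 6020 kJ
  ΔH_1 = 4679 − 6020 = −1341 kJ
Reaction 2:
  Bonds broken (reactants):
    C≡C: 1 × 825 = 825
    C-C: 1 × 355 = 355
    C-H: 4 × 424 = 1696
    O=O: 4 × 481 = 1924
    Σ(broken) = 4800 kJ
  Bonds formed (products):
    C=O: 6 × 821 = 4926
    O-H: 4 × 456 = 1824
    Σ(formed) = 6750 kJ
  ΔH_2 = 4800 − 6750 = −1950 kJ
ΔH_1 − ΔH_2 = +609 kJ, so reaction 2 has the more negative ΔH; |ΔH_1 − ΔH_2| = 609 kJ.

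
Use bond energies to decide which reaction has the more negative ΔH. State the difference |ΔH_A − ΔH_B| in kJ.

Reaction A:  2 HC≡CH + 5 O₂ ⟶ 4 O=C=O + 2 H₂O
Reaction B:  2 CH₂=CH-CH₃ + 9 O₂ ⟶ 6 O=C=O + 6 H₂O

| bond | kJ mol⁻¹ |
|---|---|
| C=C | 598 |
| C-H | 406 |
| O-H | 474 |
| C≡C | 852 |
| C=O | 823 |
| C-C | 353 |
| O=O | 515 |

Reaction B, by 1578 kJ

Reaction A:
  Bonds broken (reactants):
    C≡C: 2 × 852 = 1704
    C-H: 4 × 406 = 1624
    O=O: 5 × 515 = 2575
    Σ(broken) = 5903 kJ
  Bonds formed (products):
    C=O: 8 × 823 = 6584
    O-H: 4 × 474 = 1896
    Σ(formed) = 8480 kJ
  ΔH_A = 5903 − 8480 = −2577 kJ
Reaction B:
  Bonds broken (reactants):
    C-C: 2 × 353 = 706
    C-H: 12 × 406 = 4872
    C=C: 2 × 598 = 1196
    O=O: 9 × 515 = 4635
    Σ(broken) = 11409 kJ
  Bonds formed (products):
    C=O: 12 × 823 = 9876
    O-H: 12 × 474 = 5688
    Σ(formed) = 15564 kJ
  ΔH_B = 11409 − 15564 = −4155 kJ
ΔH_A − ΔH_B = +1578 kJ, so reaction B has the more negative ΔH; |ΔH_A − ΔH_B| = 1578 kJ.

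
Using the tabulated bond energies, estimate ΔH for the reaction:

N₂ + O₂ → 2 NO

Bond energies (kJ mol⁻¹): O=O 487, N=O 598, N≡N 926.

Bonds broken (reactants):
  N≡N: 1 × 926 = 926
  O=O: 1 × 487 = 487
  Σ(broken) = 1413 kJ
Bonds formed (products):
  N=O: 2 × 598 = 1196
  Σ(formed) = 1196 kJ
ΔH = Σ(broken) − Σ(formed) = 1413 − 1196 = +217 kJ

ΔH ≈ +217 kJ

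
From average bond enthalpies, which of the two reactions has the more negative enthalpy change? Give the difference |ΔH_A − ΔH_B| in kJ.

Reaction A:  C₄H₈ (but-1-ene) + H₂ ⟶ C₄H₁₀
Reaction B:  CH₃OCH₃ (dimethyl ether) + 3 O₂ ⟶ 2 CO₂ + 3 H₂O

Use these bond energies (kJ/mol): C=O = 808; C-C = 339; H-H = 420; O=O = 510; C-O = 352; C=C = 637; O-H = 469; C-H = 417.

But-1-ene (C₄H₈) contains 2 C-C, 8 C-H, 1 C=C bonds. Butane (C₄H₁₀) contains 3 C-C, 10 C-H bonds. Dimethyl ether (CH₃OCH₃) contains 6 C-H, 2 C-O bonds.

Reaction A:
  Bonds broken (reactants):
    C-C: 2 × 339 = 678
    C-H: 8 × 417 = 3336
    C=C: 1 × 637 = 637
    H-H: 1 × 420 = 420
    Σ(broken) = 5071 kJ
  Bonds formed (products):
    C-C: 3 × 339 = 1017
    C-H: 10 × 417 = 4170
    Σ(formed) = 5187 kJ
  ΔH_A = 5071 − 5187 = −116 kJ
Reaction B:
  Bonds broken (reactants):
    C-H: 6 × 417 = 2502
    C-O: 2 × 352 = 704
    O=O: 3 × 510 = 1530
    Σ(broken) = 4736 kJ
  Bonds formed (products):
    C=O: 4 × 808 = 3232
    O-H: 6 × 469 = 2814
    Σ(formed) = 6046 kJ
  ΔH_B = 4736 − 6046 = −1310 kJ
ΔH_A − ΔH_B = +1194 kJ, so reaction B has the more negative ΔH; |ΔH_A − ΔH_B| = 1194 kJ.

Reaction B, by 1194 kJ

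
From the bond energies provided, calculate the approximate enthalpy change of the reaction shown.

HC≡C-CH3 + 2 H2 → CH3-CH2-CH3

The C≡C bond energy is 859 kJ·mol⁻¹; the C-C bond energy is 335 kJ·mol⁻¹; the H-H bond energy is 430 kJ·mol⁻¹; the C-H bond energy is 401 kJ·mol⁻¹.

Bonds broken (reactants):
  C≡C: 1 × 859 = 859
  C-C: 1 × 335 = 335
  C-H: 4 × 401 = 1604
  H-H: 2 × 430 = 860
  Σ(broken) = 3658 kJ
Bonds formed (products):
  C-C: 2 × 335 = 670
  C-H: 8 × 401 = 3208
  Σ(formed) = 3878 kJ
ΔH = Σ(broken) − Σ(formed) = 3658 − 3878 = −220 kJ

ΔH ≈ −220 kJ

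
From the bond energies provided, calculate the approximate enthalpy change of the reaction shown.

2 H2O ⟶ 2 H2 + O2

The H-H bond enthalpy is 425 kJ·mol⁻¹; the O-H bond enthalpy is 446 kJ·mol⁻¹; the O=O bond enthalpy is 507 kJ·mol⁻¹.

ΔH ≈ +427 kJ

Bonds broken (reactants):
  O-H: 4 × 446 = 1784
  Σ(broken) = 1784 kJ
Bonds formed (products):
  H-H: 2 × 425 = 850
  O=O: 1 × 507 = 507
  Σ(formed) = 1357 kJ
ΔH = Σ(broken) − Σ(formed) = 1784 − 1357 = +427 kJ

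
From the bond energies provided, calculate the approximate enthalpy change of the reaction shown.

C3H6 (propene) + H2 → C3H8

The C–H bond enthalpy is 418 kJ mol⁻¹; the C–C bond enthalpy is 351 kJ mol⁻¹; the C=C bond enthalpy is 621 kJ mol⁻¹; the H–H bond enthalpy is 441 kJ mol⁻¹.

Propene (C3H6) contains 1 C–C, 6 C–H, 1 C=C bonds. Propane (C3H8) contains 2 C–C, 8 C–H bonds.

Bonds broken (reactants):
  C–C: 1 × 351 = 351
  C–H: 6 × 418 = 2508
  C=C: 1 × 621 = 621
  H–H: 1 × 441 = 441
  Σ(broken) = 3921 kJ
Bonds formed (products):
  C–C: 2 × 351 = 702
  C–H: 8 × 418 = 3344
  Σ(formed) = 4046 kJ
ΔH = Σ(broken) − Σ(formed) = 3921 − 4046 = −125 kJ

ΔH ≈ −125 kJ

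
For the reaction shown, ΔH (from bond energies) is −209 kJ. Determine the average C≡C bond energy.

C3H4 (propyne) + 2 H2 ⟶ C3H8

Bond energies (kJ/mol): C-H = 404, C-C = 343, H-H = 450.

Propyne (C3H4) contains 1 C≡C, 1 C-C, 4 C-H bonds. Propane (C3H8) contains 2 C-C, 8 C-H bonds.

D(C≡C) ≈ 850 kJ/mol

Let D be the C≡C bond energy.
Σ(broken) = 1×D + 1×343 + 4×404 + 2×450 = 2859 + D
Σ(formed) = 2×343 + 8×404 = 3918
ΔH = Σ(broken) − Σ(formed) = (2859 + D) − (3918) = −1059 + D
Setting this equal to −209 kJ gives D = 850 kJ/mol.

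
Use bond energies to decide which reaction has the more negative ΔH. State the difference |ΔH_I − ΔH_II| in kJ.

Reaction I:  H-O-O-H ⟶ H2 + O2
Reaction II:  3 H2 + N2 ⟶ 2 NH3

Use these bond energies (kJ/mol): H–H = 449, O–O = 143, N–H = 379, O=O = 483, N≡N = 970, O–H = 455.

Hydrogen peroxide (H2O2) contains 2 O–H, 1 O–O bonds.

Reaction II, by 78 kJ

Reaction I:
  Bonds broken (reactants):
    O–H: 2 × 455 = 910
    O–O: 1 × 143 = 143
    Σ(broken) = 1053 kJ
  Bonds formed (products):
    H–H: 1 × 449 = 449
    O=O: 1 × 483 = 483
    Σ(formed) = 932 kJ
  ΔH_I = 1053 − 932 = +121 kJ
Reaction II:
  Bonds broken (reactants):
    H–H: 3 × 449 = 1347
    N≡N: 1 × 970 = 970
    Σ(broken) = 2317 kJ
  Bonds formed (products):
    N–H: 6 × 379 = 2274
    Σ(formed) = 2274 kJ
  ΔH_II = 2317 − 2274 = +43 kJ
ΔH_I − ΔH_II = +78 kJ, so reaction II has the more negative ΔH; |ΔH_I − ΔH_II| = 78 kJ.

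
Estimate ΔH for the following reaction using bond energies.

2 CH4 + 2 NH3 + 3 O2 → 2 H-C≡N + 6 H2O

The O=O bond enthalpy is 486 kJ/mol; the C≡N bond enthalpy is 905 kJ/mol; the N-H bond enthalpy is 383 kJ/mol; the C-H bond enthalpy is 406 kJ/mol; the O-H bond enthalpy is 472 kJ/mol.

ΔH ≈ −1282 kJ

Bonds broken (reactants):
  C-H: 8 × 406 = 3248
  N-H: 6 × 383 = 2298
  O=O: 3 × 486 = 1458
  Σ(broken) = 7004 kJ
Bonds formed (products):
  C≡N: 2 × 905 = 1810
  C-H: 2 × 406 = 812
  O-H: 12 × 472 = 5664
  Σ(formed) = 8286 kJ
ΔH = Σ(broken) − Σ(formed) = 7004 − 8286 = −1282 kJ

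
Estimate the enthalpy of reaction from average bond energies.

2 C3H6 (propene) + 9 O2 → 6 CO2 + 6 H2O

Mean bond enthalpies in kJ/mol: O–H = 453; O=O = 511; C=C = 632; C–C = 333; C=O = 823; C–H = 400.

Bonds broken (reactants):
  C–C: 2 × 333 = 666
  C–H: 12 × 400 = 4800
  C=C: 2 × 632 = 1264
  O=O: 9 × 511 = 4599
  Σ(broken) = 11329 kJ
Bonds formed (products):
  C=O: 12 × 823 = 9876
  O–H: 12 × 453 = 5436
  Σ(formed) = 15312 kJ
ΔH = Σ(broken) − Σ(formed) = 11329 − 15312 = −3983 kJ

ΔH ≈ −3983 kJ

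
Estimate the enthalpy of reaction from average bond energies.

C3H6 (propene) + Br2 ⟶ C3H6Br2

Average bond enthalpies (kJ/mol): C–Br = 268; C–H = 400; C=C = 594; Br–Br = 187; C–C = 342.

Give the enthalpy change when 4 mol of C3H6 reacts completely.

Bonds broken (reactants):
  Br–Br: 1 × 187 = 187
  C–C: 1 × 342 = 342
  C–H: 6 × 400 = 2400
  C=C: 1 × 594 = 594
  Σ(broken) = 3523 kJ
Bonds formed (products):
  C–Br: 2 × 268 = 536
  C–C: 2 × 342 = 684
  C–H: 6 × 400 = 2400
  Σ(formed) = 3620 kJ
ΔH = Σ(broken) − Σ(formed) = 3523 − 3620 = −97 kJ
For 4× the reaction as written: 4 × (−97) = −388 kJ

ΔH = −388 kJ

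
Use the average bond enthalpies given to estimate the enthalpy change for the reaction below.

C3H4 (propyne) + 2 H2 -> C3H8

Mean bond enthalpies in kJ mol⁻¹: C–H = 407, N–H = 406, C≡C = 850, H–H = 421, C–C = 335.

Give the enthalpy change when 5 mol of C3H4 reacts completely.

ΔH = −1355 kJ

Bonds broken (reactants):
  C≡C: 1 × 850 = 850
  C–C: 1 × 335 = 335
  C–H: 4 × 407 = 1628
  H–H: 2 × 421 = 842
  Σ(broken) = 3655 kJ
Bonds formed (products):
  C–C: 2 × 335 = 670
  C–H: 8 × 407 = 3256
  Σ(formed) = 3926 kJ
ΔH = Σ(broken) − Σ(formed) = 3655 − 3926 = −271 kJ
For 5× the reaction as written: 5 × (−271) = −1355 kJ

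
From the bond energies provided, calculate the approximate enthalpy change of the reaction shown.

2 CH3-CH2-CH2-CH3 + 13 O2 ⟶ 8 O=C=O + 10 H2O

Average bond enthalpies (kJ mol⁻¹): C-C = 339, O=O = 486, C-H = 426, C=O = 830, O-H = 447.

Bonds broken (reactants):
  C-C: 6 × 339 = 2034
  C-H: 20 × 426 = 8520
  O=O: 13 × 486 = 6318
  Σ(broken) = 16872 kJ
Bonds formed (products):
  C=O: 16 × 830 = 13280
  O-H: 20 × 447 = 8940
  Σ(formed) = 22220 kJ
ΔH = Σ(broken) − Σ(formed) = 16872 − 22220 = −5348 kJ

ΔH ≈ −5348 kJ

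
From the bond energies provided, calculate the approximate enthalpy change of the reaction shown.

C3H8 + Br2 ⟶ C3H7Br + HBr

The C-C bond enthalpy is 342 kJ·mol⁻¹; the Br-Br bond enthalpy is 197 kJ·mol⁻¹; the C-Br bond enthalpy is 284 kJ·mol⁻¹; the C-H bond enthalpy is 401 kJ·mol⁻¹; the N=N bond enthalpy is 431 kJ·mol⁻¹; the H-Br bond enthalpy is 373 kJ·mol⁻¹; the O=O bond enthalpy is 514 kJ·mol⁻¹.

Bonds broken (reactants):
  Br-Br: 1 × 197 = 197
  C-C: 2 × 342 = 684
  C-H: 8 × 401 = 3208
  Σ(broken) = 4089 kJ
Bonds formed (products):
  C-Br: 1 × 284 = 284
  C-C: 2 × 342 = 684
  C-H: 7 × 401 = 2807
  H-Br: 1 × 373 = 373
  Σ(formed) = 4148 kJ
ΔH = Σ(broken) − Σ(formed) = 4089 − 4148 = −59 kJ

ΔH ≈ −59 kJ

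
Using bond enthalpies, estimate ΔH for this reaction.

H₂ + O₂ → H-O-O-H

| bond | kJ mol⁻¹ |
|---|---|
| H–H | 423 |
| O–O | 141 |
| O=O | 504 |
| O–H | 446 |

Bonds broken (reactants):
  H–H: 1 × 423 = 423
  O=O: 1 × 504 = 504
  Σ(broken) = 927 kJ
Bonds formed (products):
  O–H: 2 × 446 = 892
  O–O: 1 × 141 = 141
  Σ(formed) = 1033 kJ
ΔH = Σ(broken) − Σ(formed) = 927 − 1033 = −106 kJ

ΔH ≈ −106 kJ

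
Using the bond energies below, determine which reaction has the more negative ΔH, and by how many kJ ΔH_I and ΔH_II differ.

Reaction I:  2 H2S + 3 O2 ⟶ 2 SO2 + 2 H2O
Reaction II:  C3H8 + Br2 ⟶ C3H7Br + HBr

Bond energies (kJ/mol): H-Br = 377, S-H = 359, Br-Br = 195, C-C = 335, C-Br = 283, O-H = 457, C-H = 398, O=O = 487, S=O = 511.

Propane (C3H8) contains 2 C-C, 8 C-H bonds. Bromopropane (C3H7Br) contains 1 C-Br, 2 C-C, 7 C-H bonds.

Reaction I:
  Bonds broken (reactants):
    O=O: 3 × 487 = 1461
    S-H: 4 × 359 = 1436
    Σ(broken) = 2897 kJ
  Bonds formed (products):
    O-H: 4 × 457 = 1828
    S=O: 4 × 511 = 2044
    Σ(formed) = 3872 kJ
  ΔH_I = 2897 − 3872 = −975 kJ
Reaction II:
  Bonds broken (reactants):
    Br-Br: 1 × 195 = 195
    C-C: 2 × 335 = 670
    C-H: 8 × 398 = 3184
    Σ(broken) = 4049 kJ
  Bonds formed (products):
    C-Br: 1 × 283 = 283
    C-C: 2 × 335 = 670
    C-H: 7 × 398 = 2786
    H-Br: 1 × 377 = 377
    Σ(formed) = 4116 kJ
  ΔH_II = 4049 − 4116 = −67 kJ
ΔH_I − ΔH_II = −908 kJ, so reaction I has the more negative ΔH; |ΔH_I − ΔH_II| = 908 kJ.

Reaction I, by 908 kJ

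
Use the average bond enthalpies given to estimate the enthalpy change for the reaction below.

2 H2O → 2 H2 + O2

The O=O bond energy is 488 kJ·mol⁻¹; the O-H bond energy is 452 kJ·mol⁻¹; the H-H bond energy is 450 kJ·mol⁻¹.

ΔH ≈ +420 kJ

Bonds broken (reactants):
  O-H: 4 × 452 = 1808
  Σ(broken) = 1808 kJ
Bonds formed (products):
  H-H: 2 × 450 = 900
  O=O: 1 × 488 = 488
  Σ(formed) = 1388 kJ
ΔH = Σ(broken) − Σ(formed) = 1808 − 1388 = +420 kJ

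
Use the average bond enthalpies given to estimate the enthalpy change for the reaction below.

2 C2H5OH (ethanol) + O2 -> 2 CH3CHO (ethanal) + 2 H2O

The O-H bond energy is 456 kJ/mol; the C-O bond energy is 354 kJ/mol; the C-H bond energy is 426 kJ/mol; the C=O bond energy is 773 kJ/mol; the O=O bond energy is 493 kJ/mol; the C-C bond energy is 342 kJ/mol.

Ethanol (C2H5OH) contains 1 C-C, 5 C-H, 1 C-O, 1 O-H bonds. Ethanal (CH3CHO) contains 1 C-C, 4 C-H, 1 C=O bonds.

Bonds broken (reactants):
  C-C: 2 × 342 = 684
  C-H: 10 × 426 = 4260
  C-O: 2 × 354 = 708
  O-H: 2 × 456 = 912
  O=O: 1 × 493 = 493
  Σ(broken) = 7057 kJ
Bonds formed (products):
  C-C: 2 × 342 = 684
  C-H: 8 × 426 = 3408
  C=O: 2 × 773 = 1546
  O-H: 4 × 456 = 1824
  Σ(formed) = 7462 kJ
ΔH = Σ(broken) − Σ(formed) = 7057 − 7462 = −405 kJ

ΔH ≈ −405 kJ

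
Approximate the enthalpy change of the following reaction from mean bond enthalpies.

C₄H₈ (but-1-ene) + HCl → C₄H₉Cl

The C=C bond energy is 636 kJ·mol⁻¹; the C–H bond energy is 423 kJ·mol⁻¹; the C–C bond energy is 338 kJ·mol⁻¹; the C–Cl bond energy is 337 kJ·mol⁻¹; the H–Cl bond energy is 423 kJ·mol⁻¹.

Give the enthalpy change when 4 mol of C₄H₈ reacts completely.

Bonds broken (reactants):
  C–C: 2 × 338 = 676
  C–H: 8 × 423 = 3384
  C=C: 1 × 636 = 636
  H–Cl: 1 × 423 = 423
  Σ(broken) = 5119 kJ
Bonds formed (products):
  C–C: 3 × 338 = 1014
  C–Cl: 1 × 337 = 337
  C–H: 9 × 423 = 3807
  Σ(formed) = 5158 kJ
ΔH = Σ(broken) − Σ(formed) = 5119 − 5158 = −39 kJ
For 4× the reaction as written: 4 × (−39) = −156 kJ

ΔH = −156 kJ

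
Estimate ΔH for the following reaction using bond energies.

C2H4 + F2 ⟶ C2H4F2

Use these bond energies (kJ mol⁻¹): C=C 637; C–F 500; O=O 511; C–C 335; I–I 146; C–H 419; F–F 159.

Bonds broken (reactants):
  C–H: 4 × 419 = 1676
  C=C: 1 × 637 = 637
  F–F: 1 × 159 = 159
  Σ(broken) = 2472 kJ
Bonds formed (products):
  C–C: 1 × 335 = 335
  C–F: 2 × 500 = 1000
  C–H: 4 × 419 = 1676
  Σ(formed) = 3011 kJ
ΔH = Σ(broken) − Σ(formed) = 2472 − 3011 = −539 kJ

ΔH ≈ −539 kJ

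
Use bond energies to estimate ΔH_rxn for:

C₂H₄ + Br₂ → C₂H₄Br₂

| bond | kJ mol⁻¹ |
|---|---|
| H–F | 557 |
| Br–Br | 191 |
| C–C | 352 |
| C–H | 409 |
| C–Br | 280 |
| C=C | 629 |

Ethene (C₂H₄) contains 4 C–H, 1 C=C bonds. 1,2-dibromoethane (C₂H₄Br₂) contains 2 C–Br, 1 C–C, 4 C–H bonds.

Bonds broken (reactants):
  Br–Br: 1 × 191 = 191
  C–H: 4 × 409 = 1636
  C=C: 1 × 629 = 629
  Σ(broken) = 2456 kJ
Bonds formed (products):
  C–Br: 2 × 280 = 560
  C–C: 1 × 352 = 352
  C–H: 4 × 409 = 1636
  Σ(formed) = 2548 kJ
ΔH = Σ(broken) − Σ(formed) = 2456 − 2548 = −92 kJ

ΔH ≈ −92 kJ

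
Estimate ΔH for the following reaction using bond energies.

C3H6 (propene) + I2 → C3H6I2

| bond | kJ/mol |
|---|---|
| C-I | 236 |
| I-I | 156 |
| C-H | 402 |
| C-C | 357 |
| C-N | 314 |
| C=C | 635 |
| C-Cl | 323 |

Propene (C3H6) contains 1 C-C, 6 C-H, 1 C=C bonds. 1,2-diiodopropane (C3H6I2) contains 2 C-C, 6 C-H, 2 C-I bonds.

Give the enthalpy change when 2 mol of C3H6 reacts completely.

Bonds broken (reactants):
  C-C: 1 × 357 = 357
  C-H: 6 × 402 = 2412
  C=C: 1 × 635 = 635
  I-I: 1 × 156 = 156
  Σ(broken) = 3560 kJ
Bonds formed (products):
  C-C: 2 × 357 = 714
  C-H: 6 × 402 = 2412
  C-I: 2 × 236 = 472
  Σ(formed) = 3598 kJ
ΔH = Σ(broken) − Σ(formed) = 3560 − 3598 = −38 kJ
For 2× the reaction as written: 2 × (−38) = −76 kJ

ΔH = −76 kJ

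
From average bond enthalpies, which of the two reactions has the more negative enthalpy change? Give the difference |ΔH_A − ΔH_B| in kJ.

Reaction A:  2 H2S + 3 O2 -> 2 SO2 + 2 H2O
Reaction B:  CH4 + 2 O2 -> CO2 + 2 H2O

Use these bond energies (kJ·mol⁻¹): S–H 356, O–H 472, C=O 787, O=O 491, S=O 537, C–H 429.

Reaction A, by 375 kJ

Reaction A:
  Bonds broken (reactants):
    O=O: 3 × 491 = 1473
    S–H: 4 × 356 = 1424
    Σ(broken) = 2897 kJ
  Bonds formed (products):
    O–H: 4 × 472 = 1888
    S=O: 4 × 537 = 2148
    Σ(formed) = 4036 kJ
  ΔH_A = 2897 − 4036 = −1139 kJ
Reaction B:
  Bonds broken (reactants):
    C–H: 4 × 429 = 1716
    O=O: 2 × 491 = 982
    Σ(broken) = 2698 kJ
  Bonds formed (products):
    C=O: 2 × 787 = 1574
    O–H: 4 × 472 = 1888
    Σ(formed) = 3462 kJ
  ΔH_B = 2698 − 3462 = −764 kJ
ΔH_A − ΔH_B = −375 kJ, so reaction A has the more negative ΔH; |ΔH_A − ΔH_B| = 375 kJ.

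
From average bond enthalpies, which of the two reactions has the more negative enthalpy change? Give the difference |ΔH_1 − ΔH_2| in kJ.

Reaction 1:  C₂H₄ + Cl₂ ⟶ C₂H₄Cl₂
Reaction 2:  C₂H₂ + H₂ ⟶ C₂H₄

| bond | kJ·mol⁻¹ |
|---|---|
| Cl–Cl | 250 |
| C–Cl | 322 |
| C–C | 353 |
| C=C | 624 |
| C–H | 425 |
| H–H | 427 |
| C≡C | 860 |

Reaction 2, by 64 kJ

Reaction 1:
  Bonds broken (reactants):
    C–H: 4 × 425 = 1700
    C=C: 1 × 624 = 624
    Cl–Cl: 1 × 250 = 250
    Σ(broken) = 2574 kJ
  Bonds formed (products):
    C–C: 1 × 353 = 353
    C–Cl: 2 × 322 = 644
    C–H: 4 × 425 = 1700
    Σ(formed) = 2697 kJ
  ΔH_1 = 2574 − 2697 = −123 kJ
Reaction 2:
  Bonds broken (reactants):
    C≡C: 1 × 860 = 860
    C–H: 2 × 425 = 850
    H–H: 1 × 427 = 427
    Σ(broken) = 2137 kJ
  Bonds formed (products):
    C–H: 4 × 425 = 1700
    C=C: 1 × 624 = 624
    Σ(formed) = 2324 kJ
  ΔH_2 = 2137 − 2324 = −187 kJ
ΔH_1 − ΔH_2 = +64 kJ, so reaction 2 has the more negative ΔH; |ΔH_1 − ΔH_2| = 64 kJ.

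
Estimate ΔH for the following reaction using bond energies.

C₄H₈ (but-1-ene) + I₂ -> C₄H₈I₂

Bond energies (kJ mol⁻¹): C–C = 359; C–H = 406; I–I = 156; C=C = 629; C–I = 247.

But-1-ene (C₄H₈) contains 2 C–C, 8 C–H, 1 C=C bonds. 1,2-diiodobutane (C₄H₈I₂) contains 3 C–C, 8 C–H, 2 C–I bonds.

Bonds broken (reactants):
  C–C: 2 × 359 = 718
  C–H: 8 × 406 = 3248
  C=C: 1 × 629 = 629
  I–I: 1 × 156 = 156
  Σ(broken) = 4751 kJ
Bonds formed (products):
  C–C: 3 × 359 = 1077
  C–H: 8 × 406 = 3248
  C–I: 2 × 247 = 494
  Σ(formed) = 4819 kJ
ΔH = Σ(broken) − Σ(formed) = 4751 − 4819 = −68 kJ

ΔH ≈ −68 kJ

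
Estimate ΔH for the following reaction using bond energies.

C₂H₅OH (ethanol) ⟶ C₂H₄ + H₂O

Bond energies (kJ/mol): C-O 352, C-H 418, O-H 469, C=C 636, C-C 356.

ΔH ≈ +21 kJ

Bonds broken (reactants):
  C-C: 1 × 356 = 356
  C-H: 5 × 418 = 2090
  C-O: 1 × 352 = 352
  O-H: 1 × 469 = 469
  Σ(broken) = 3267 kJ
Bonds formed (products):
  C-H: 4 × 418 = 1672
  C=C: 1 × 636 = 636
  O-H: 2 × 469 = 938
  Σ(formed) = 3246 kJ
ΔH = Σ(broken) − Σ(formed) = 3267 − 3246 = +21 kJ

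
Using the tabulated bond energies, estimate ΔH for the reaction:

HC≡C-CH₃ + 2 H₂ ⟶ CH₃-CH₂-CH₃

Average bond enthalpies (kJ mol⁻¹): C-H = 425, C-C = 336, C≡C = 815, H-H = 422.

Bonds broken (reactants):
  C≡C: 1 × 815 = 815
  C-C: 1 × 336 = 336
  C-H: 4 × 425 = 1700
  H-H: 2 × 422 = 844
  Σ(broken) = 3695 kJ
Bonds formed (products):
  C-C: 2 × 336 = 672
  C-H: 8 × 425 = 3400
  Σ(formed) = 4072 kJ
ΔH = Σ(broken) − Σ(formed) = 3695 − 4072 = −377 kJ

ΔH ≈ −377 kJ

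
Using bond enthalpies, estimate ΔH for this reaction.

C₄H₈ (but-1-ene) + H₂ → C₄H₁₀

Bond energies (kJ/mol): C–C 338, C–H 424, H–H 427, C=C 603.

ΔH ≈ −156 kJ

Bonds broken (reactants):
  C–C: 2 × 338 = 676
  C–H: 8 × 424 = 3392
  C=C: 1 × 603 = 603
  H–H: 1 × 427 = 427
  Σ(broken) = 5098 kJ
Bonds formed (products):
  C–C: 3 × 338 = 1014
  C–H: 10 × 424 = 4240
  Σ(formed) = 5254 kJ
ΔH = Σ(broken) − Σ(formed) = 5098 − 5254 = −156 kJ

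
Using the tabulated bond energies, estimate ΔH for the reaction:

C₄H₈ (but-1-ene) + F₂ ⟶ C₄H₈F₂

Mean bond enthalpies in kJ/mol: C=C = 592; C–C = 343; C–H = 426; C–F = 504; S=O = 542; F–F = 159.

Bonds broken (reactants):
  C–C: 2 × 343 = 686
  C–H: 8 × 426 = 3408
  C=C: 1 × 592 = 592
  F–F: 1 × 159 = 159
  Σ(broken) = 4845 kJ
Bonds formed (products):
  C–C: 3 × 343 = 1029
  C–F: 2 × 504 = 1008
  C–H: 8 × 426 = 3408
  Σ(formed) = 5445 kJ
ΔH = Σ(broken) − Σ(formed) = 4845 − 5445 = −600 kJ

ΔH ≈ −600 kJ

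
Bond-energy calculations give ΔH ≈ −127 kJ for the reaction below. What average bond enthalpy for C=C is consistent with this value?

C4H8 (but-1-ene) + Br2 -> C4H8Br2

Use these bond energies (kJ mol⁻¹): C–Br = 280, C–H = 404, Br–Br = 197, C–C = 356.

D(C=C) ≈ 592 kJ/mol

Let D be the C=C bond energy.
Σ(broken) = 1×197 + 2×356 + 8×404 + 1×D = 4141 + D
Σ(formed) = 2×280 + 3×356 + 8×404 = 4860
ΔH = Σ(broken) − Σ(formed) = (4141 + D) − (4860) = −719 + D
Setting this equal to −127 kJ gives D = 592 kJ/mol.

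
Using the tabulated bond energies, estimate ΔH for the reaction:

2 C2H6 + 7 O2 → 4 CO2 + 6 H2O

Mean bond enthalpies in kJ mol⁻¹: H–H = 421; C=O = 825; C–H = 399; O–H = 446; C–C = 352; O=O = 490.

Bonds broken (reactants):
  C–C: 2 × 352 = 704
  C–H: 12 × 399 = 4788
  O=O: 7 × 490 = 3430
  Σ(broken) = 8922 kJ
Bonds formed (products):
  C=O: 8 × 825 = 6600
  O–H: 12 × 446 = 5352
  Σ(formed) = 11952 kJ
ΔH = Σ(broken) − Σ(formed) = 8922 − 11952 = −3030 kJ

ΔH ≈ −3030 kJ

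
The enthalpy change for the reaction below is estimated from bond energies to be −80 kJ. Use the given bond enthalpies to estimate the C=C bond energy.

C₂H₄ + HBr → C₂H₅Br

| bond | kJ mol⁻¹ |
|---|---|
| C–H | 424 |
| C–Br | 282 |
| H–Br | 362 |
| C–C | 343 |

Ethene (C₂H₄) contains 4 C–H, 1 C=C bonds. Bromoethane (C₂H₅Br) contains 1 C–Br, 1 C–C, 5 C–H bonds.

D(C=C) ≈ 607 kJ/mol

Let D be the C=C bond energy.
Σ(broken) = 4×424 + 1×D + 1×362 = 2058 + D
Σ(formed) = 1×282 + 1×343 + 5×424 = 2745
ΔH = Σ(broken) − Σ(formed) = (2058 + D) − (2745) = −687 + D
Setting this equal to −80 kJ gives D = 607 kJ/mol.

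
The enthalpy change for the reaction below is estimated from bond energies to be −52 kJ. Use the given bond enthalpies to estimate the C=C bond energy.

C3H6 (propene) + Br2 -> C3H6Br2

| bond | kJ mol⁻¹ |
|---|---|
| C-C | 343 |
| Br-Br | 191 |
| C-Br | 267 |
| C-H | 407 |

Let D be the C=C bond energy.
Σ(broken) = 1×191 + 1×343 + 6×407 + 1×D = 2976 + D
Σ(formed) = 2×267 + 2×343 + 6×407 = 3662
ΔH = Σ(broken) − Σ(formed) = (2976 + D) − (3662) = −686 + D
Setting this equal to −52 kJ gives D = 634 kJ/mol.

D(C=C) ≈ 634 kJ/mol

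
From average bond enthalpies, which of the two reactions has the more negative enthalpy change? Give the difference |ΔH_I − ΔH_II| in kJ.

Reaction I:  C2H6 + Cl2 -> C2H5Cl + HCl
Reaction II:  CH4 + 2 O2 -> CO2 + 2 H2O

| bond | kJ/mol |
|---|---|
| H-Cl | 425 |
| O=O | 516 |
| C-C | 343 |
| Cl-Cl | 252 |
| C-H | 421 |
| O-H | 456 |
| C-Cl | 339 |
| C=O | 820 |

Reaction II, by 657 kJ

Reaction I:
  Bonds broken (reactants):
    C-C: 1 × 343 = 343
    C-H: 6 × 421 = 2526
    Cl-Cl: 1 × 252 = 252
    Σ(broken) = 3121 kJ
  Bonds formed (products):
    C-C: 1 × 343 = 343
    C-Cl: 1 × 339 = 339
    C-H: 5 × 421 = 2105
    H-Cl: 1 × 425 = 425
    Σ(formed) = 3212 kJ
  ΔH_I = 3121 − 3212 = −91 kJ
Reaction II:
  Bonds broken (reactants):
    C-H: 4 × 421 = 1684
    O=O: 2 × 516 = 1032
    Σ(broken) = 2716 kJ
  Bonds formed (products):
    C=O: 2 × 820 = 1640
    O-H: 4 × 456 = 1824
    Σ(formed) = 3464 kJ
  ΔH_II = 2716 − 3464 = −748 kJ
ΔH_I − ΔH_II = +657 kJ, so reaction II has the more negative ΔH; |ΔH_I − ΔH_II| = 657 kJ.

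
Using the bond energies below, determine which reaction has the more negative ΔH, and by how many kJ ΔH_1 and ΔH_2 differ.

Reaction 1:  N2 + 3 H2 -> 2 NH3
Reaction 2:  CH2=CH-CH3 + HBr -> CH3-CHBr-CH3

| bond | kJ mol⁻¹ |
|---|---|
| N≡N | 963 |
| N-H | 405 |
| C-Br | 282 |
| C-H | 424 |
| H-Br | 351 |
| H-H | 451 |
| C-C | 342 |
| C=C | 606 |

Reaction 1, by 23 kJ

Reaction 1:
  Bonds broken (reactants):
    H-H: 3 × 451 = 1353
    N≡N: 1 × 963 = 963
    Σ(broken) = 2316 kJ
  Bonds formed (products):
    N-H: 6 × 405 = 2430
    Σ(formed) = 2430 kJ
  ΔH_1 = 2316 − 2430 = −114 kJ
Reaction 2:
  Bonds broken (reactants):
    C-C: 1 × 342 = 342
    C-H: 6 × 424 = 2544
    C=C: 1 × 606 = 606
    H-Br: 1 × 351 = 351
    Σ(broken) = 3843 kJ
  Bonds formed (products):
    C-Br: 1 × 282 = 282
    C-C: 2 × 342 = 684
    C-H: 7 × 424 = 2968
    Σ(formed) = 3934 kJ
  ΔH_2 = 3843 − 3934 = −91 kJ
ΔH_1 − ΔH_2 = −23 kJ, so reaction 1 has the more negative ΔH; |ΔH_1 − ΔH_2| = 23 kJ.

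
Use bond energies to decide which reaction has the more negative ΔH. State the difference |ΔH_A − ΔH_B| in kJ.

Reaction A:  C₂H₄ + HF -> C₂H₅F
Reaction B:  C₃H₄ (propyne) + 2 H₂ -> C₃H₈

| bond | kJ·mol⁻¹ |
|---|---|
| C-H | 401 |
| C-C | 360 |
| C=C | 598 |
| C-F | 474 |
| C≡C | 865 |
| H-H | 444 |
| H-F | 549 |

Reaction B, by 123 kJ

Reaction A:
  Bonds broken (reactants):
    C-H: 4 × 401 = 1604
    C=C: 1 × 598 = 598
    H-F: 1 × 549 = 549
    Σ(broken) = 2751 kJ
  Bonds formed (products):
    C-C: 1 × 360 = 360
    C-F: 1 × 474 = 474
    C-H: 5 × 401 = 2005
    Σ(formed) = 2839 kJ
  ΔH_A = 2751 − 2839 = −88 kJ
Reaction B:
  Bonds broken (reactants):
    C≡C: 1 × 865 = 865
    C-C: 1 × 360 = 360
    C-H: 4 × 401 = 1604
    H-H: 2 × 444 = 888
    Σ(broken) = 3717 kJ
  Bonds formed (products):
    C-C: 2 × 360 = 720
    C-H: 8 × 401 = 3208
    Σ(formed) = 3928 kJ
  ΔH_B = 3717 − 3928 = −211 kJ
ΔH_A − ΔH_B = +123 kJ, so reaction B has the more negative ΔH; |ΔH_A − ΔH_B| = 123 kJ.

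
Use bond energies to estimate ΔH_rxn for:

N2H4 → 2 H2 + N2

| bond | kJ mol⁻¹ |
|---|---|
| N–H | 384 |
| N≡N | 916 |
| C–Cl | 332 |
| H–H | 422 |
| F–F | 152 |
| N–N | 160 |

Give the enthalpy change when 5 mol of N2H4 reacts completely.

Bonds broken (reactants):
  N–H: 4 × 384 = 1536
  N–N: 1 × 160 = 160
  Σ(broken) = 1696 kJ
Bonds formed (products):
  H–H: 2 × 422 = 844
  N≡N: 1 × 916 = 916
  Σ(formed) = 1760 kJ
ΔH = Σ(broken) − Σ(formed) = 1696 − 1760 = −64 kJ
For 5× the reaction as written: 5 × (−64) = −320 kJ

ΔH = −320 kJ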